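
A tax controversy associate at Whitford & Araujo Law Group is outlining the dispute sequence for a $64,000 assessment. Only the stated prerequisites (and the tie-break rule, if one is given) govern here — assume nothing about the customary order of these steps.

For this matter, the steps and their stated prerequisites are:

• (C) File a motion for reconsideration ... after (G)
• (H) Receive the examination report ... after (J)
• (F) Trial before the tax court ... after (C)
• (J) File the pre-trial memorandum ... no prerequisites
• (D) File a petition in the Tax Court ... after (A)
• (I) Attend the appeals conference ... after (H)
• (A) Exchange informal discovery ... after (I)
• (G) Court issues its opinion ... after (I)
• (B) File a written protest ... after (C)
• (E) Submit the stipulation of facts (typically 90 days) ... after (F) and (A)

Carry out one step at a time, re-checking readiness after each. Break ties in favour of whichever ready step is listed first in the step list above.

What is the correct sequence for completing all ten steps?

(J), (H), (I), (A), (D), (G), (C), (F), (B), (E)

(J) has no prerequisites → (J) first.
(H) is the only step now ready → (H).
(I) is the only step now ready → (I).
Ready: (A) and (G). (A) is listed earlier → (A).
Ready: (D) and (G). (D) is listed earlier → (D).
That leaves (G) as the only ready step → (G).
(C) is the only step now ready → (C).
(F) and (B) are both available; (F) is listed earlier → (F).
Now (B) and (E) have their prerequisites met. (B) is listed earlier, so (B) next.
(E) needed (F) and (A), now all done → (E).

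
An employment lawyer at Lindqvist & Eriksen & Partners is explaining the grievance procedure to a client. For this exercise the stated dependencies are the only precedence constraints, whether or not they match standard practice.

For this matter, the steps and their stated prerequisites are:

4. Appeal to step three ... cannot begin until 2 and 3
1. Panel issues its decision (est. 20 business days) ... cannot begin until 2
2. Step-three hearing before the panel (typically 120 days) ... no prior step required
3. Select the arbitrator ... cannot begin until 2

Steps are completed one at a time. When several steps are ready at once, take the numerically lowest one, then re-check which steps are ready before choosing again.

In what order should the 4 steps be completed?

2, 1, 3, 4

Only 2 has no prerequisites, so it is first.
Ready: 1 and 3. 1 has the earlier label → 1.
That leaves 3 as the only ready step → 3.
4 needed 2 and 3, now all done → 4.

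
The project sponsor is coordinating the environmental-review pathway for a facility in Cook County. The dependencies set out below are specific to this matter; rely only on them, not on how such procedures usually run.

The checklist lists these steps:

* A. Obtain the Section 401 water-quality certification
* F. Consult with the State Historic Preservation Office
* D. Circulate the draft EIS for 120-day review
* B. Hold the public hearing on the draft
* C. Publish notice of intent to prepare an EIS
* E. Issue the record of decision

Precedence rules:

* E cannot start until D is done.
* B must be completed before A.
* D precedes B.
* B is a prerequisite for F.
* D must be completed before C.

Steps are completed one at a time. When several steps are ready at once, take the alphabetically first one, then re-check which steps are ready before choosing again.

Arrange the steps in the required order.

Only D has no prerequisites, so it is first.
Now B, C and E have their prerequisites met. B has the earlier label, so B next.
A and F now also ready, so the ready set is {A, C, E, F}; A has the earlier label → A.
Ready: C, E and F. C has the earlier label → C.
Ready: E and F. E has the earlier label → E.
F is the only step now ready → F.

D → B → A → C → E → F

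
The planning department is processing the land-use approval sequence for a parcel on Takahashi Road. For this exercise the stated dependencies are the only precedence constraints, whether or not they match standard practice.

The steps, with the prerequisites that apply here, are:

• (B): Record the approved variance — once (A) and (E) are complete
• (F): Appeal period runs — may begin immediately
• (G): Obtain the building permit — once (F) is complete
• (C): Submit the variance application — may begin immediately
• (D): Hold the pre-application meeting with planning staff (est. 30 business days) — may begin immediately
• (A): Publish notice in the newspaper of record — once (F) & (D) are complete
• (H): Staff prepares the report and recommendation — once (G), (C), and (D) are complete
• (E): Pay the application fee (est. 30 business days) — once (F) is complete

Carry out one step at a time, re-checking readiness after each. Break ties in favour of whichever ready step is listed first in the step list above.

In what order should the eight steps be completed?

(F) → (G) → (C) → (D) → (A) → (H) → (E) → (B)

(F), (C) and (D) have no prerequisites; (F) is listed earlier, so (F) is first.
(G) and (E) now also ready, so the ready set is {(G), (C), (D), (E)}; (G) is listed earlier → (G).
(C), (D) and (E) are all available; (C) is listed earlier → (C).
Ready: (D) and (E). (D) is listed earlier → (D).
Now (A), (H) and (E) have their prerequisites met. (A) is listed earlier, so (A) next.
(H) and (E) are both available; (H) is listed earlier → (H).
(E) needed (F), now all done → (E).
(B) needed (A) and (E), now all done → (B).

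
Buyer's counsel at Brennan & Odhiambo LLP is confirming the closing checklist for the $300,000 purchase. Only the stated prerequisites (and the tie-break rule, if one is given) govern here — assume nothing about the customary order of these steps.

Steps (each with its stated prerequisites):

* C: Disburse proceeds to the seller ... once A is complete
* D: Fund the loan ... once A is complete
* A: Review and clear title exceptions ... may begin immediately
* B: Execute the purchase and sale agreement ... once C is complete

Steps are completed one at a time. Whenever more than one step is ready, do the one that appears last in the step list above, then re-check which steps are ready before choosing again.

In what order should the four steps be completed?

Only A has no prerequisites, so it is first.
D and C are both available; D is listed later → D.
C is the only step now ready → C.
B needed C, now all done → B.

A → D → C → B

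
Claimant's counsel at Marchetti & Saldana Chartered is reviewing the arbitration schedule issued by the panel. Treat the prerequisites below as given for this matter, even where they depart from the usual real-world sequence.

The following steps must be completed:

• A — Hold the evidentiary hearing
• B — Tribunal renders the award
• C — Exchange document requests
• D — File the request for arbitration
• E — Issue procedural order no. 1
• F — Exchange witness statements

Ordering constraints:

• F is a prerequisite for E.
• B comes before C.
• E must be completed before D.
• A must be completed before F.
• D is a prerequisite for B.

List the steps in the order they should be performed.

A F E D B C

A is the only step with nothing outstanding, so it goes first.
F is the only step now ready → F.
E needed F, now all done → E.
Next only D has its prerequisites met → D.
B needed D, now all done → B.
C needed B, now all done → C.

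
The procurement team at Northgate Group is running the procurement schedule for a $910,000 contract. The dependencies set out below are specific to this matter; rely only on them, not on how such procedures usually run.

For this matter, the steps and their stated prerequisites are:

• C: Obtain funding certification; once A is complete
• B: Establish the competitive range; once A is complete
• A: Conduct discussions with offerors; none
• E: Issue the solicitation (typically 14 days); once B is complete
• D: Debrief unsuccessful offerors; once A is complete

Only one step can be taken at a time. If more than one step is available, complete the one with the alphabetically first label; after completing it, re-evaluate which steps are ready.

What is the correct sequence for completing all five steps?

Only A has no prerequisites, so it is first.
Ready: B, C and D. B has the earlier label → B.
Ready: C, D and E. C has the earlier label → C.
Ready: D and E. D has the earlier label → D.
E needed B, now all done → E.

A B C D E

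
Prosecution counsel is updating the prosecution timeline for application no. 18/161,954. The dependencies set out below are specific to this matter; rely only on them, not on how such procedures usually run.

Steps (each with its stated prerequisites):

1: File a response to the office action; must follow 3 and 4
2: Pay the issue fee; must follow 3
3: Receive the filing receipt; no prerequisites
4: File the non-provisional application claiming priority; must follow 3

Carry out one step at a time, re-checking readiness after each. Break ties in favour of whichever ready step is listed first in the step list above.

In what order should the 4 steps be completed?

3 → 2 → 4 → 1

3 has no prerequisites → 3 first.
Now 2 and 4 have their prerequisites met. 2 is listed earlier, so 2 next.
4 is the only step now ready → 4.
1 is the only step now ready → 1.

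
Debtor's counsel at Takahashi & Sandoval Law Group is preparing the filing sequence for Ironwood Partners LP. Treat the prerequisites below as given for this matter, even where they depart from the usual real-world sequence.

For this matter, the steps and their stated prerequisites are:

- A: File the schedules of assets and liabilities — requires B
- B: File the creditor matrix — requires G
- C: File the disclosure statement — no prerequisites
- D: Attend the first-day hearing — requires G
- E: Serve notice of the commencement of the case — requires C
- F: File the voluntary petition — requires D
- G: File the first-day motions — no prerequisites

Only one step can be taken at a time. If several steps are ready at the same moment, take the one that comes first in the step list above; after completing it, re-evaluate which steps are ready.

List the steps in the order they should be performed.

C → E → G → B → A → D → F

Nothing is required for C and G. C is listed earlier → C first.
E now also ready, so the ready set is {E, G}; E is listed earlier → E.
Next only G has its prerequisites met → G.
Ready: B and D. B is listed earlier → B.
Now A and D have their prerequisites met. A is listed earlier, so A next.
D needed G, now all done → D.
F is the only step now ready → F.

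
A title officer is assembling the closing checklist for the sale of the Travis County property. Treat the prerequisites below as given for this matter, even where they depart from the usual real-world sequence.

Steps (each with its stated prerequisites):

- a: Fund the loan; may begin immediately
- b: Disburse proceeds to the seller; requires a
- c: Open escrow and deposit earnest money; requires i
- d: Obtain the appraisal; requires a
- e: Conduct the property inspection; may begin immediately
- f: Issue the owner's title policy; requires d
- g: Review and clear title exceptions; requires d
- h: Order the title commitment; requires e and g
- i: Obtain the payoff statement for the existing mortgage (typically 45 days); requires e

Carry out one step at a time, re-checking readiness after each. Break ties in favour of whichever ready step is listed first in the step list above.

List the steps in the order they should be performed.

a b d e f g h i c

a and e have no prerequisites; a is listed earlier, so a is first.
Now b, d and e have their prerequisites met. b is listed earlier, so b next.
Ready: d and e. d is listed earlier → d.
Now e, f and g have their prerequisites met. e is listed earlier, so e next.
i now also ready, so the ready set is {f, g, i}; f is listed earlier → f.
Ready: g and i. g is listed earlier → g.
Ready: h and i. h is listed earlier → h.
i is the only step now ready → i.
c needed i, now all done → c.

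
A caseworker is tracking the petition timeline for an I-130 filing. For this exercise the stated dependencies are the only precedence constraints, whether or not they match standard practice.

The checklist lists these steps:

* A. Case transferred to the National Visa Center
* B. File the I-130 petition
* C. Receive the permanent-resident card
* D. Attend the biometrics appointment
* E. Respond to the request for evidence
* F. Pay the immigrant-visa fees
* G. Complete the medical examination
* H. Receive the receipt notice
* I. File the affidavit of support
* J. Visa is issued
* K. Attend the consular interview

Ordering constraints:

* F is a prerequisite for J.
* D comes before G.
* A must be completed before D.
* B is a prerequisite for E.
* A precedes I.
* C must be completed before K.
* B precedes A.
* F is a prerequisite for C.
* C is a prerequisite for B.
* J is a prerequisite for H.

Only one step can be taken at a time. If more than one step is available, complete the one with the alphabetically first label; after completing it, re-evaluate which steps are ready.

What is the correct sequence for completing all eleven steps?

F → C → B → A → D → E → G → I → J → H → K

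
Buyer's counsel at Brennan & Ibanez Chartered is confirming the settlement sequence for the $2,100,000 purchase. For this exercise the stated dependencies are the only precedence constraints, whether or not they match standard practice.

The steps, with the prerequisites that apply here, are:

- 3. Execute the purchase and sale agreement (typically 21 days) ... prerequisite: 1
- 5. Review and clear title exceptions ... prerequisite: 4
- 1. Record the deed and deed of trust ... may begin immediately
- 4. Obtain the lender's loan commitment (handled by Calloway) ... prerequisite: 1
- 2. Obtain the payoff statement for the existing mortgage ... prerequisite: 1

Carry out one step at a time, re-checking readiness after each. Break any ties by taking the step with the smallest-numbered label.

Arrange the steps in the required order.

1 has no prerequisites → 1 first.
2, 3 and 4 are all available; 2 has the earlier label → 2.
3 and 4 are both available; 3 has the earlier label → 3.
4 is the only step now ready → 4.
5 needed 4, now all done → 5.

1 2 3 4 5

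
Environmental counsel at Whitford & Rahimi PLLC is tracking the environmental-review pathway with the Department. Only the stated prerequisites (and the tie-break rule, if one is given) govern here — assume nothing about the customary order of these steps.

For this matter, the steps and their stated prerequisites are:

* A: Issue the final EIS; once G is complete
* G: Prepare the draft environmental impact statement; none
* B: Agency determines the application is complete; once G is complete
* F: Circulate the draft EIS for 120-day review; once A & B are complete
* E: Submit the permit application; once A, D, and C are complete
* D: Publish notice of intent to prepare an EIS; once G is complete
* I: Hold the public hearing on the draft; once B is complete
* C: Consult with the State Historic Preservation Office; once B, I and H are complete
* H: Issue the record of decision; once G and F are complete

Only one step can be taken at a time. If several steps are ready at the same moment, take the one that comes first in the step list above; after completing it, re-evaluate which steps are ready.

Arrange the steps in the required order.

G A B F D I H C E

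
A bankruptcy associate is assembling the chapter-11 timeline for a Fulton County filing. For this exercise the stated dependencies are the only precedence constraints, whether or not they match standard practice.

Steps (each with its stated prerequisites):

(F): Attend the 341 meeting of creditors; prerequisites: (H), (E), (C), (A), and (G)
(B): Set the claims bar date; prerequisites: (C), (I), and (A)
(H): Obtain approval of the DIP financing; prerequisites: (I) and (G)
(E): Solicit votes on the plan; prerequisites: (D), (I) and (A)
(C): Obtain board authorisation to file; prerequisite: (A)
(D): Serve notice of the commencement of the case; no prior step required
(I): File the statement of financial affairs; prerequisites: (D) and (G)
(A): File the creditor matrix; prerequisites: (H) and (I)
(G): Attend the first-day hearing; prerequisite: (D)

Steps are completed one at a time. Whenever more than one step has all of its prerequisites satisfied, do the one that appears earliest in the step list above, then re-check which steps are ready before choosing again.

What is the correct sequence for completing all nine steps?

(D) → (G) → (I) → (H) → (A) → (E) → (C) → (F) → (B)

(D) is the only step with nothing outstanding, so it goes first.
That leaves (G) as the only ready step → (G).
Next only (I) has its prerequisites met → (I).
(H) is the only step now ready → (H).
That leaves (A) as the only ready step → (A).
Now (E) and (C) have their prerequisites met. (E) is listed earlier, so (E) next.
That leaves (C) as the only ready step → (C).
Now (F) and (B) have their prerequisites met. (F) is listed earlier, so (F) next.
That leaves (B) as the only ready step → (B).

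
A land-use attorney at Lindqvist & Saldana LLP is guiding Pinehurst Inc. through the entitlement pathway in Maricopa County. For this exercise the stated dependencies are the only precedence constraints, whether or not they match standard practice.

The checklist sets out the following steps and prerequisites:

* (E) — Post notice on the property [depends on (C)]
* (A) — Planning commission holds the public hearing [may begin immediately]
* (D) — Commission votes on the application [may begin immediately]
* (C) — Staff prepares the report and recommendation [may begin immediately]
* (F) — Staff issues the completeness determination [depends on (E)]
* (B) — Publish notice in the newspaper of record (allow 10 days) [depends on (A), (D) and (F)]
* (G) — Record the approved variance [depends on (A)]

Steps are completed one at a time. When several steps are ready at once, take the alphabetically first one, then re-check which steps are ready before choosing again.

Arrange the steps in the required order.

(A), (C), (D), (E), (F), (B), (G)

(A), (C) and (D) have no prerequisites; (A) has the earlier label, so (A) is first.
(C), (D) and (G) are all available; (C) has the earlier label → (C).
(E) now also ready, so the ready set is {(D), (E), (G)}; (D) has the earlier label → (D).
Now (E) and (G) have their prerequisites met. (E) has the earlier label, so (E) next.
(F) now also ready, so the ready set is {(F), (G)}; (F) has the earlier label → (F).
(B) now also ready, so the ready set is {(B), (G)}; (B) has the earlier label → (B).
(G) needed (A), now all done → (G).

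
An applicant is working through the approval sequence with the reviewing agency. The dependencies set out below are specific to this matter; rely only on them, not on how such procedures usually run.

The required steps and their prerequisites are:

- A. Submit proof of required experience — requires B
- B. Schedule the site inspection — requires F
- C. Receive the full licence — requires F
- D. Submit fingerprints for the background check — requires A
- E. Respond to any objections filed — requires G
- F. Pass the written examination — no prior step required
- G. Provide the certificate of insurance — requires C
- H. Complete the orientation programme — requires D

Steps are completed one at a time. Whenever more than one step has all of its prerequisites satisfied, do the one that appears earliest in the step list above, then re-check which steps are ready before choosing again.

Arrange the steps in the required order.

F, B, A, C, D, G, E, H

F has no prerequisites → F first.
B and C are both available; B is listed earlier → B.
A and C are both available; A is listed earlier → A.
D now also ready, so the ready set is {C, D}; C is listed earlier → C.
D and G are both available; D is listed earlier → D.
H now also ready, so the ready set is {G, H}; G is listed earlier → G.
E now also ready, so the ready set is {E, H}; E is listed earlier → E.
H needed D, now all done → H.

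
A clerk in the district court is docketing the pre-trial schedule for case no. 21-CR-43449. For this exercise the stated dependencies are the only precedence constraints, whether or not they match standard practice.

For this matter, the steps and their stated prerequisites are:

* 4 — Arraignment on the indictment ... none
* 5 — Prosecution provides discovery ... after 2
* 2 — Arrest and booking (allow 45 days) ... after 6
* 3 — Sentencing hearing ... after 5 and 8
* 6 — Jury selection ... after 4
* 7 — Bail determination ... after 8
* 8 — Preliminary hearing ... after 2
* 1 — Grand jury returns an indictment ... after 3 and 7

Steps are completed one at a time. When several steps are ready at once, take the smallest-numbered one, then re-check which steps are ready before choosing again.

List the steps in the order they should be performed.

4 → 6 → 2 → 5 → 8 → 3 → 7 → 1

Only 4 has no prerequisites, so it is first.
Next only 6 has its prerequisites met → 6.
2 is the only step now ready → 2.
Now 5 and 8 have their prerequisites met. 5 has the earlier label, so 5 next.
8 is the only step now ready → 8.
3 and 7 are both available; 3 has the earlier label → 3.
7 needed 8, now all done → 7.
That leaves 1 as the only ready step → 1.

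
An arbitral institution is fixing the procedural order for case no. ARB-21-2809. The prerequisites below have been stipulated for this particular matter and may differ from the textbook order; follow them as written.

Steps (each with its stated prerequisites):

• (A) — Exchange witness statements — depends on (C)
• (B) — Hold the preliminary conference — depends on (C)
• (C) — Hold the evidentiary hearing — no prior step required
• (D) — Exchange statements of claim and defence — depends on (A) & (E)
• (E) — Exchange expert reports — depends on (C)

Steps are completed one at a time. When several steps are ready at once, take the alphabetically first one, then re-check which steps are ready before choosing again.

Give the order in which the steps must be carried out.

(C) (A) (B) (E) (D)

(C) has no prerequisites → (C) first.
(A), (B) and (E) are all available; (A) has the earlier label → (A).
Ready: (B) and (E). (B) has the earlier label → (B).
That leaves (E) as the only ready step → (E).
That leaves (D) as the only ready step → (D).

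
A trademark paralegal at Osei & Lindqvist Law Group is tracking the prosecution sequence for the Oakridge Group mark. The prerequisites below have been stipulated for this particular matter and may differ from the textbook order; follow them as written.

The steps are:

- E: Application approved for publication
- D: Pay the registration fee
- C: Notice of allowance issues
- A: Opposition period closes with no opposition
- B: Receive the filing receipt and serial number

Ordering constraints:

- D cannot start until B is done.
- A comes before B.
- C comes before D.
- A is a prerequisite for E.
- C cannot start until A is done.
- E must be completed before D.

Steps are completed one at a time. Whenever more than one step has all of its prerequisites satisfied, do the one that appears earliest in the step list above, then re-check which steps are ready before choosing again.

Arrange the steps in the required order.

A has no prerequisites → A first.
E, C and B are all available; E is listed earlier → E.
Ready: C and B. C is listed earlier → C.
That leaves B as the only ready step → B.
Next only D has its prerequisites met → D.

A → E → C → B → D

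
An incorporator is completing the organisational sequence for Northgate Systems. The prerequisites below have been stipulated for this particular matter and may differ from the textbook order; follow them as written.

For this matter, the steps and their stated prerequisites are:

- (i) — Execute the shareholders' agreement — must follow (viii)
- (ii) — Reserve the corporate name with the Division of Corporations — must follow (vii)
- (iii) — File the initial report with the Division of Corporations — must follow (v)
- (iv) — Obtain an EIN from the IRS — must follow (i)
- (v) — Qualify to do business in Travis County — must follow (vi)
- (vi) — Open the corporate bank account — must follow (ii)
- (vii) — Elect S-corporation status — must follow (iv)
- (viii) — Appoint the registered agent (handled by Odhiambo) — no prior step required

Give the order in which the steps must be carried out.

(viii), (i), (iv), (vii), (ii), (vi), (v), (iii)

Only (viii) has no prerequisites, so it is first.
(i) needed (viii), now all done → (i).
(iv) is the only step now ready → (iv).
(vii) is the only step now ready → (vii).
Next only (ii) has its prerequisites met → (ii).
(vi) needed (ii), now all done → (vi).
(v) needed (vi), now all done → (v).
(iii) needed (v), now all done → (iii).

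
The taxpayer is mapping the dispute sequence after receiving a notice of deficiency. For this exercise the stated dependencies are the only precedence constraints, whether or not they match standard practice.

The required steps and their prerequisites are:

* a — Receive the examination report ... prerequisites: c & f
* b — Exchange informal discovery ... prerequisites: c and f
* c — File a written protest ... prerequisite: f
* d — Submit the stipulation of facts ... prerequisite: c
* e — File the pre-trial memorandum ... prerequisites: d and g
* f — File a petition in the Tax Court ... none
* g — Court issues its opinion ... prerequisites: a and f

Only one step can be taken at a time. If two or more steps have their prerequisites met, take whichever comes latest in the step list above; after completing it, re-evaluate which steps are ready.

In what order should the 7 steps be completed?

f has no prerequisites → f first.
c needed f, now all done → c.
Now d, b and a have their prerequisites met. d is listed later, so d next.
b and a are both available; b is listed later → b.
That leaves a as the only ready step → a.
g needed f and a, now all done → g.
Next only e has its prerequisites met → e.

f, c, d, b, a, g, e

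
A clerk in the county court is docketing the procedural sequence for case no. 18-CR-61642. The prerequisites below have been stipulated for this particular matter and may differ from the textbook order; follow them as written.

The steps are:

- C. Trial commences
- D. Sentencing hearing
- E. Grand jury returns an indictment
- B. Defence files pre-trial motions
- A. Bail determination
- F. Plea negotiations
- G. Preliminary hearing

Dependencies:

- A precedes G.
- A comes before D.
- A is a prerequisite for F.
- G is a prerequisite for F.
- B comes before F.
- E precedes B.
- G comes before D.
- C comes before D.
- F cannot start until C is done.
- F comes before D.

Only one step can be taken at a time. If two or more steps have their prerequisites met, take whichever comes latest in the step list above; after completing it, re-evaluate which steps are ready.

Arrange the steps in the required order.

A → G → E → B → C → F → D

Nothing is required for A, E and C. A is listed later → A first.
Ready: G, E and C. G is listed later → G.
Ready: E and C. E is listed later → E.
B now also ready, so the ready set is {B, C}; B is listed later → B.
That leaves C as the only ready step → C.
F needed G, A, B and C, now all done → F.
D needed G, F, A and C, now all done → D.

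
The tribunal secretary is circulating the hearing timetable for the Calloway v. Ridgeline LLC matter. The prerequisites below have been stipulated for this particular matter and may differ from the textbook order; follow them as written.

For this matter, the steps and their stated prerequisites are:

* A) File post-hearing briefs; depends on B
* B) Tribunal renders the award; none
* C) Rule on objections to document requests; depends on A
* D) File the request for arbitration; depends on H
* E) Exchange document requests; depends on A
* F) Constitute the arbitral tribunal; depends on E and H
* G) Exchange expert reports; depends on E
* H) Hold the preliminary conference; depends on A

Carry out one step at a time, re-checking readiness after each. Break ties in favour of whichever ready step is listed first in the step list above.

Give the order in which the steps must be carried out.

Only B has no prerequisites, so it is first.
A needed B, now all done → A.
C, E and H are all available; C is listed earlier → C.
Ready: E and H. E is listed earlier → E.
G and H are both available; G is listed earlier → G.
H is the only step now ready → H.
D and F are both available; D is listed earlier → D.
F needed E and H, now all done → F.

B, A, C, E, G, H, D, F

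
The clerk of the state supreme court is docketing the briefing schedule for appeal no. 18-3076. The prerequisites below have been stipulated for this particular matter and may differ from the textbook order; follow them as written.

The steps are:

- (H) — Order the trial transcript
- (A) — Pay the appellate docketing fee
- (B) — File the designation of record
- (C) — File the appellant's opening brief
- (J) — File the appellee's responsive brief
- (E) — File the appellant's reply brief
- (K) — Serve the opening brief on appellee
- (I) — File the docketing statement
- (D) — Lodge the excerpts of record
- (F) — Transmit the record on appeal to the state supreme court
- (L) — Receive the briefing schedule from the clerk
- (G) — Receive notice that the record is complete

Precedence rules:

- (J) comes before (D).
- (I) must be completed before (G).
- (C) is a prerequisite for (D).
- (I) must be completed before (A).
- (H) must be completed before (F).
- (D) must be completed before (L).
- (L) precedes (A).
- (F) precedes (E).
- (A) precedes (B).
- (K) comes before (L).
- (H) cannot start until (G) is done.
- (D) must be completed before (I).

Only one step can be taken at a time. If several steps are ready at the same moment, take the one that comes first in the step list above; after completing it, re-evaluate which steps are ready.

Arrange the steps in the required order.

(C), (J) and (K) have no prerequisites; (C) is listed earlier, so (C) is first.
Now (J) and (K) have their prerequisites met. (J) is listed earlier, so (J) next.
(D) now also ready, so the ready set is {(K), (D)}; (K) is listed earlier → (K).
Next only (D) has its prerequisites met → (D).
(I) and (L) are both available; (I) is listed earlier → (I).
(L) and (G) are both available; (L) is listed earlier → (L).
Ready: (A) and (G). (A) is listed earlier → (A).
(B) now also ready, so the ready set is {(B), (G)}; (B) is listed earlier → (B).
(G) needed (I), now all done → (G).
That leaves (H) as the only ready step → (H).
(F) needed (H), now all done → (F).
(E) needed (F), now all done → (E).

(C) (J) (K) (D) (I) (L) (A) (B) (G) (H) (F) (E)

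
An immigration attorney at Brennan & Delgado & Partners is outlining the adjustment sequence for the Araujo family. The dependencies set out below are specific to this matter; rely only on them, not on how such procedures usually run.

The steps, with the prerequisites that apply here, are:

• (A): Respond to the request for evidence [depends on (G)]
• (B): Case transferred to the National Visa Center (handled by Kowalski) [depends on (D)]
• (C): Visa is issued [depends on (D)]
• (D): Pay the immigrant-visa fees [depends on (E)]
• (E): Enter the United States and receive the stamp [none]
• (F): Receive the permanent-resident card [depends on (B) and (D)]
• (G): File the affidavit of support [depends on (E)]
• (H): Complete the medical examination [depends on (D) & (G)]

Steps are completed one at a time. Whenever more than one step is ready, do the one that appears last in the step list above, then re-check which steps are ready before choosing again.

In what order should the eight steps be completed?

(E) is the only step with nothing outstanding, so it goes first.
Ready: (G) and (D). (G) is listed later → (G).
Now (D) and (A) have their prerequisites met. (D) is listed later, so (D) next.
(H), (C) and (B) now also ready, so the ready set is {(H), (C), (B), (A)}; (H) is listed later → (H).
Now (C), (B) and (A) have their prerequisites met. (C) is listed later, so (C) next.
(B) and (A) are both available; (B) is listed later → (B).
(F) now also ready, so the ready set is {(F), (A)}; (F) is listed later → (F).
(A) needed (G), now all done → (A).

(E), (G), (D), (H), (C), (B), (F), (A)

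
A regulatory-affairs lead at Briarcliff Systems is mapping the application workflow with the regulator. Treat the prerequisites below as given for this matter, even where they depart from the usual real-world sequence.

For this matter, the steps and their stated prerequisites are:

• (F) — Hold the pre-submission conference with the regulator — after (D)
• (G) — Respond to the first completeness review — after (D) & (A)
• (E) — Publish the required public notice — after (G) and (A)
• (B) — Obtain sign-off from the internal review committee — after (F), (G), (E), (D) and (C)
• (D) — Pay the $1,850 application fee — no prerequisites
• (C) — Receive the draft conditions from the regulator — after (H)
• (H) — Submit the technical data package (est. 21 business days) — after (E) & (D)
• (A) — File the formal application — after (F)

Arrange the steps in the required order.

(D) (F) (A) (G) (E) (H) (C) (B)

Only (D) has no prerequisites, so it is first.
That leaves (F) as the only ready step → (F).
That leaves (A) as the only ready step → (A).
(G) needed (D) and (A), now all done → (G).
That leaves (E) as the only ready step → (E).
(H) needed (E) and (D), now all done → (H).
(C) needed (H), now all done → (C).
(B) needed (F), (G), (E), (D) and (C), now all done → (B).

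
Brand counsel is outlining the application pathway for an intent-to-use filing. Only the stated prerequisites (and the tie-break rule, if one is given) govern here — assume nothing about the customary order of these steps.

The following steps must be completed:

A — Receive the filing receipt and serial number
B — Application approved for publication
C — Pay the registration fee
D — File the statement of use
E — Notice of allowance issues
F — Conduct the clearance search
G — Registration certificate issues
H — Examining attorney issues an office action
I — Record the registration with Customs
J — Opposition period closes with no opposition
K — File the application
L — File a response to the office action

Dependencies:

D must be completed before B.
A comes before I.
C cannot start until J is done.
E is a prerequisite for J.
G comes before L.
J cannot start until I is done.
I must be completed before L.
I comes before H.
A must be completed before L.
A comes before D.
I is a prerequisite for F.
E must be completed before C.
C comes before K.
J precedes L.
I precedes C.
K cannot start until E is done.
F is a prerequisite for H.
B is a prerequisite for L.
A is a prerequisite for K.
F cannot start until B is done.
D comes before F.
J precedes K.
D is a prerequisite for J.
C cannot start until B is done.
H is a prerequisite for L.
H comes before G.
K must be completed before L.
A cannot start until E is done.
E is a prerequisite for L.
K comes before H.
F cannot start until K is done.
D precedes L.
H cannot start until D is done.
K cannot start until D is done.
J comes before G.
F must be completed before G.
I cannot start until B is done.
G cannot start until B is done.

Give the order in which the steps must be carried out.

E, A, D, B, I, J, C, K, F, H, G, L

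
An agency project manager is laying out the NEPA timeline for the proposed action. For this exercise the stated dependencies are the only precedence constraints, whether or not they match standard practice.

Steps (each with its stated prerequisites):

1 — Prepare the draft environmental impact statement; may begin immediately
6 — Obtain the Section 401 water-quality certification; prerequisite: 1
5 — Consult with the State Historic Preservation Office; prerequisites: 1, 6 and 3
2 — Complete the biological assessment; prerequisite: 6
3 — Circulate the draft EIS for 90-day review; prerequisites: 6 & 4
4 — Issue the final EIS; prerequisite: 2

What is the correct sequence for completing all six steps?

Only 1 has no prerequisites, so it is first.
6 needed 1, now all done → 6.
2 is the only step now ready → 2.
4 needed 2, now all done → 4.
3 needed 6 and 4, now all done → 3.
5 is the only step now ready → 5.

1, 6, 2, 4, 3, 5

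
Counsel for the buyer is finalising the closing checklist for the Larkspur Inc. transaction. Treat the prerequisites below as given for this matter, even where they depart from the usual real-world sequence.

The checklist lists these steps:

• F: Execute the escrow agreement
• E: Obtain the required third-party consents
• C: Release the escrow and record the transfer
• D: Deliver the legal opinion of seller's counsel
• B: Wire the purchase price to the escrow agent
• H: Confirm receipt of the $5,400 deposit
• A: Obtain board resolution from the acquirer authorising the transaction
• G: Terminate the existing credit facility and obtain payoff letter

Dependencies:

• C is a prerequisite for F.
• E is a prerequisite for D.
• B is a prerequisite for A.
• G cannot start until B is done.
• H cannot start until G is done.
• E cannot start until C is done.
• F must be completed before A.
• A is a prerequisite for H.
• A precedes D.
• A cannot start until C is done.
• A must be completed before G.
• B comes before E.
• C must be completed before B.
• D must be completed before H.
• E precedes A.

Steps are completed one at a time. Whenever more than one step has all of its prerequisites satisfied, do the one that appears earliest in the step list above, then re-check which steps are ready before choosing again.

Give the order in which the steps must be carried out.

C, F, B, E, A, D, G, H

C has no prerequisites → C first.
Ready: F and B. F is listed earlier → F.
B needed C, now all done → B.
E needed C and B, now all done → E.
A needed F, E, C and B, now all done → A.
Now D and G have their prerequisites met. D is listed earlier, so D next.
G is the only step now ready → G.
H is the only step now ready → H.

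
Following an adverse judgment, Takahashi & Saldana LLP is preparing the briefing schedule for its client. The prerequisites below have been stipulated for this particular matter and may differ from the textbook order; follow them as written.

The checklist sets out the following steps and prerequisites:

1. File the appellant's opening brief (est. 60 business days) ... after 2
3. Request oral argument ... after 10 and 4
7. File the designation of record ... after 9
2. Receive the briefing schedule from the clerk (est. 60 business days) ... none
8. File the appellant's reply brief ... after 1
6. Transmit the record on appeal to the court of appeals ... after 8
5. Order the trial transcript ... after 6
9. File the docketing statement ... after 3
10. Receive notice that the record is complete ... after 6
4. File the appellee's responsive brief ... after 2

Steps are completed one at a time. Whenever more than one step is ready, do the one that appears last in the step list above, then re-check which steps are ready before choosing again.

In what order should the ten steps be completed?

2, 4, 1, 8, 6, 10, 5, 3, 9, 7

2 is the only step with nothing outstanding, so it goes first.
4 and 1 are both available; 4 is listed later → 4.
1 needed 2, now all done → 1.
8 needed 1, now all done → 8.
6 needed 8, now all done → 6.
Now 10 and 5 have their prerequisites met. 10 is listed later, so 10 next.
5 and 3 are both available; 5 is listed later → 5.
3 needed 4 and 10, now all done → 3.
9 needed 3, now all done → 9.
Next only 7 has its prerequisites met → 7.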